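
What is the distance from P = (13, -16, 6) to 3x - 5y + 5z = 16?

distance = |a·x₀ + b·y₀ + c·z₀ - d| / √(a² + b² + c²)
  = |3·13 + (-5)·(-16) + 5·6 - 16| / √(3² + (-5)² + 5²)
  = |39 + 80 + 30 - 16| / √(9 + 25 + 25)
  = |133| / √59
  = 133 / 7.681
  ≈ 17.32

17.32


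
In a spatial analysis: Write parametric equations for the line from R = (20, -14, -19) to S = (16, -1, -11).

Direction vector d = S - R = (16 - 20, -1 + 14, -11 + 19) = (-4, 13, 8)
Parametric form r = R + t·d:
x = 20 - 4t, y = -14 + 13t, z = -19 + 8t

x = 20 - 4t, y = -14 + 13t, z = -19 + 8t


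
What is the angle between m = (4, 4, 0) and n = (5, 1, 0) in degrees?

m·n = 4·5 + 4·1 + 0·0 = 20 + 4 + 0 = 24
|m| = √(4² + 4² + 0²) = √32 ≈ 5.657
|n| = √(5² + 1² + 0²) = √26 ≈ 5.099
cos θ = (m·n)/(|m||n|) = 24/(5.657·5.099) ≈ 0.8321
θ = arccos(0.8321) ≈ 33.69°

33.69°


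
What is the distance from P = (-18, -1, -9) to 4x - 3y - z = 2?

distance = |a·x₀ + b·y₀ + c·z₀ - d| / √(a² + b² + c²)
  = |4·(-18) + (-3)·(-1) + (-1)·(-9) - 2| / √(4² + (-3)² + (-1)²)
  = |-72 + 3 + 9 - 2| / √(16 + 9 + 1)
  = |-62| / √26
  = 62 / 5.099
  ≈ 12.16

12.16


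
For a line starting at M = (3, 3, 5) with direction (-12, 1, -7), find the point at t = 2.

P(t) = M + t·d
  = (3 + (-12)·2, 3 + 1·2, 5 + (-7)·2)
  = (3 - 24, 3 + 2, 5 - 14)
  = (-21, 5, -9)

(-21, 5, -9)


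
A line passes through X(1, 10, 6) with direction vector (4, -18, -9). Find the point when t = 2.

P(t) = X + t·d
  = (1 + 4·2, 10 + (-18)·2, 6 + (-9)·2)
  = (1 + 8, 10 - 36, 6 - 18)
  = (9, -26, -12)

(9, -26, -12)


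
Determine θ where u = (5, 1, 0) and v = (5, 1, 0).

u·v = 5·5 + 1·1 + 0·0 = 25 + 1 + 0 = 26
|u| = √(5² + 1² + 0²) = √26 ≈ 5.099
|v| = √(5² + 1² + 0²) = √26 ≈ 5.099
cos θ = (u·v)/(|u||v|) = 26/(5.099·5.099) ≈ 1
θ = arccos(1) ≈ 0°

0°


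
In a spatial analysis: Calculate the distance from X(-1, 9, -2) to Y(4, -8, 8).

d = √[(x₂-x₁)² + (y₂-y₁)² + (z₂-z₁)²]
  = √[5² + (-17)² + 10²]
  = √[25 + 289 + 100]
  = √414
  ≈ 20.35

20.35


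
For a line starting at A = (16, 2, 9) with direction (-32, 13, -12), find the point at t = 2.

P(t) = A + t·d
  = (16 + (-32)·2, 2 + 13·2, 9 + (-12)·2)
  = (16 - 64, 2 + 26, 9 - 24)
  = (-48, 28, -15)

(-48, 28, -15)


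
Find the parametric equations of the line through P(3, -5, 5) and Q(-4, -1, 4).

Direction vector d = Q - P = (-4 - 3, -1 + 5, 4 - 5) = (-7, 4, -1)
Parametric form r = P + t·d:
x = 3 - 7t, y = -5 + 4t, z = 5 - t

x = 3 - 7t, y = -5 + 4t, z = 5 - t


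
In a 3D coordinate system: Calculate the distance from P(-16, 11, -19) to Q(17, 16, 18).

d = √[(x₂-x₁)² + (y₂-y₁)² + (z₂-z₁)²]
  = √[33² + 5² + 37²]
  = √[1089 + 25 + 1369]
  = √2483
  ≈ 49.83

49.83


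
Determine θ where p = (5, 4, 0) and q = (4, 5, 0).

p·q = 5·4 + 4·5 + 0·0 = 20 + 20 + 0 = 40
|p| = √(5² + 4² + 0²) = √41 ≈ 6.403
|q| = √(4² + 5² + 0²) = √41 ≈ 6.403
cos θ = (p·q)/(|p||q|) = 40/(6.403·6.403) ≈ 0.9756
θ = arccos(0.9756) ≈ 12.68°

12.68°


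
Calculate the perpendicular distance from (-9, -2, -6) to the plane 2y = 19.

distance = |a·x₀ + b·y₀ + c·z₀ - d| / √(a² + b² + c²)
  = |0·(-9) + 2·(-2) + 0·(-6) - 19| / √(0² + 2² + 0²)
  = |0 - 4 + 0 - 19| / √(0 + 4 + 0)
  = |-23| / √4
  = 23 / 2
  ≈ 11.5

11.5


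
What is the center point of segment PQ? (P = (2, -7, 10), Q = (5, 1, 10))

M = ((x₁+x₂)/2, (y₁+y₂)/2, (z₁+z₂)/2)
  = ((2 + 5)/2, (-7 + 1)/2, (10 + 10)/2)
  = (7/2, -6/2, 20/2)
  = (3.5, -3, 10)

(3.5, -3, 10)


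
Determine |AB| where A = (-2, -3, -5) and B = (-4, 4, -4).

d = √[(x₂-x₁)² + (y₂-y₁)² + (z₂-z₁)²]
  = √[(-2)² + 7² + 1²]
  = √[4 + 49 + 1]
  = √54
  ≈ 7.348

7.348


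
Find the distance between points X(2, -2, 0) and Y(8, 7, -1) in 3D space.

d = √[(x₂-x₁)² + (y₂-y₁)² + (z₂-z₁)²]
  = √[6² + 9² + (-1)²]
  = √[36 + 81 + 1]
  = √118
  ≈ 10.86

10.86


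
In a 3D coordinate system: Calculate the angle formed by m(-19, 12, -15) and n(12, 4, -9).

m·n = (-19)·12 + 12·4 + (-15)·(-9) = -228 + 48 + 135 = -45
|m| = √((-19)² + 12² + (-15)²) = √730 ≈ 27.02
|n| = √(12² + 4² + (-9)²) = √241 ≈ 15.52
cos θ = (m·n)/(|m||n|) = -45/(27.02·15.52) ≈ -0.1073
θ = arccos(-0.1073) ≈ 96.16°

96.16°


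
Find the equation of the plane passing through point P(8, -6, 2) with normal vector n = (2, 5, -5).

The plane through P with normal n = (a, b, c) satisfies n·(r - P) = 0,
i.e. ax + by + cz = a·x₀ + b·y₀ + c·z₀.
d = 2·8 + 5·(-6) + (-5)·2
  = 16 - 30 - 10
  = -24
Equation: 2x + 5y - 5z = -24

2x + 5y - 5z = -24


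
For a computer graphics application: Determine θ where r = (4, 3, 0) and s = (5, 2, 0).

r·s = 4·5 + 3·2 + 0·0 = 20 + 6 + 0 = 26
|r| = √(4² + 3² + 0²) = √25 ≈ 5
|s| = √(5² + 2² + 0²) = √29 ≈ 5.385
cos θ = (r·s)/(|r||s|) = 26/(5·5.385) ≈ 0.9656
θ = arccos(0.9656) ≈ 15.07°

15.07°


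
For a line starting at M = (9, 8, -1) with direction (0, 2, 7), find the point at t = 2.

P(t) = M + t·d
  = (9 + 0·2, 8 + 2·2, -1 + 7·2)
  = (9 + 0, 8 + 4, -1 + 14)
  = (9, 12, 13)

(9, 12, 13)


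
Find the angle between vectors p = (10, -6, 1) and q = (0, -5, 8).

p·q = 10·0 + (-6)·(-5) + 1·8 = 0 + 30 + 8 = 38
|p| = √(10² + (-6)² + 1²) = √137 ≈ 11.7
|q| = √(0² + (-5)² + 8²) = √89 ≈ 9.434
cos θ = (p·q)/(|p||q|) = 38/(11.7·9.434) ≈ 0.3441
θ = arccos(0.3441) ≈ 69.87°

69.87°


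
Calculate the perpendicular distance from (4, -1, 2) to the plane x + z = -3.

distance = |a·x₀ + b·y₀ + c·z₀ - d| / √(a² + b² + c²)
  = |1·4 + 0·(-1) + 1·2 - (-3)| / √(1² + 0² + 1²)
  = |4 + 0 + 2 + 3| / √(1 + 0 + 1)
  = |9| / √2
  = 9 / 1.414
  ≈ 6.364

6.364


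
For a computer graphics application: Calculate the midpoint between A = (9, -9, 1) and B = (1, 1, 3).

M = ((x₁+x₂)/2, (y₁+y₂)/2, (z₁+z₂)/2)
  = ((9 + 1)/2, (-9 + 1)/2, (1 + 3)/2)
  = (10/2, -8/2, 4/2)
  = (5, -4, 2)

(5, -4, 2)


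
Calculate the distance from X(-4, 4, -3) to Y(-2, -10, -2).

d = √[(x₂-x₁)² + (y₂-y₁)² + (z₂-z₁)²]
  = √[2² + (-14)² + 1²]
  = √[4 + 196 + 1]
  = √201
  ≈ 14.18

14.18


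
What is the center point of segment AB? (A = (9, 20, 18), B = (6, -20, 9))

M = ((x₁+x₂)/2, (y₁+y₂)/2, (z₁+z₂)/2)
  = ((9 + 6)/2, (20 - 20)/2, (18 + 9)/2)
  = (15/2, 0/2, 27/2)
  = (7.5, 0, 13.5)

(7.5, 0, 13.5)


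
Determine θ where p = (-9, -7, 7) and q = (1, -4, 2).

p·q = (-9)·1 + (-7)·(-4) + 7·2 = -9 + 28 + 14 = 33
|p| = √((-9)² + (-7)² + 7²) = √179 ≈ 13.38
|q| = √(1² + (-4)² + 2²) = √21 ≈ 4.583
cos θ = (p·q)/(|p||q|) = 33/(13.38·4.583) ≈ 0.5382
θ = arccos(0.5382) ≈ 57.44°

57.44°


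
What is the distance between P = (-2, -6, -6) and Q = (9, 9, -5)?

d = √[(x₂-x₁)² + (y₂-y₁)² + (z₂-z₁)²]
  = √[11² + 15² + 1²]
  = √[121 + 225 + 1]
  = √347
  ≈ 18.63

18.63


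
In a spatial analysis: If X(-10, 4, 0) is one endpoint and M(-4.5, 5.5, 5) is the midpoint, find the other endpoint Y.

Y = 2M - X
  = (2·(-4.5) - (-10), 2·5.5 - 4, 2·5 - 0)
  = (-9 + 10, 11 - 4, 10 + 0)
  = (1, 7, 10)

(1, 7, 10)


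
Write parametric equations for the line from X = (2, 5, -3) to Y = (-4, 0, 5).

Direction vector d = Y - X = (-4 - 2, 0 - 5, 5 + 3) = (-6, -5, 8)
Parametric form r = X + t·d:
x = 2 - 6t, y = 5 - 5t, z = -3 + 8t

x = 2 - 6t, y = 5 - 5t, z = -3 + 8t


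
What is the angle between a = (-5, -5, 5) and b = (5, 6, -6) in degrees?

a·b = (-5)·5 + (-5)·6 + 5·(-6) = -25 - 30 - 30 = -85
|a| = √((-5)² + (-5)² + 5²) = √75 ≈ 8.66
|b| = √(5² + 6² + (-6)²) = √97 ≈ 9.849
cos θ = (a·b)/(|a||b|) = -85/(8.66·9.849) ≈ -0.9966
θ = arccos(-0.9966) ≈ 175.2°

175.2°


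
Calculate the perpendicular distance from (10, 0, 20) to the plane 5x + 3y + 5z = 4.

distance = |a·x₀ + b·y₀ + c·z₀ - d| / √(a² + b² + c²)
  = |5·10 + 3·0 + 5·20 - 4| / √(5² + 3² + 5²)
  = |50 + 0 + 100 - 4| / √(25 + 9 + 25)
  = |146| / √59
  = 146 / 7.681
  ≈ 19.01

19.01


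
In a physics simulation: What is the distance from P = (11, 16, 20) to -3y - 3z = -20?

distance = |a·x₀ + b·y₀ + c·z₀ - d| / √(a² + b² + c²)
  = |0·11 + (-3)·16 + (-3)·20 - (-20)| / √(0² + (-3)² + (-3)²)
  = |0 - 48 - 60 + 20| / √(0 + 9 + 9)
  = |-88| / √18
  = 88 / 4.243
  ≈ 20.74

20.74


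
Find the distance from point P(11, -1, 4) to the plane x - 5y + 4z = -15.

distance = |a·x₀ + b·y₀ + c·z₀ - d| / √(a² + b² + c²)
  = |1·11 + (-5)·(-1) + 4·4 - (-15)| / √(1² + (-5)² + 4²)
  = |11 + 5 + 16 + 15| / √(1 + 25 + 16)
  = |47| / √42
  = 47 / 6.481
  ≈ 7.252

7.252


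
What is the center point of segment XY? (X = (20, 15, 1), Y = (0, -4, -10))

M = ((x₁+x₂)/2, (y₁+y₂)/2, (z₁+z₂)/2)
  = ((20 + 0)/2, (15 - 4)/2, (1 - 10)/2)
  = (20/2, 11/2, -9/2)
  = (10, 5.5, -4.5)

(10, 5.5, -4.5)


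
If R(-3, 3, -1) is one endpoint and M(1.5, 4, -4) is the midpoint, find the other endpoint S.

S = 2M - R
  = (2·1.5 - (-3), 2·4 - 3, 2·(-4) - (-1))
  = (3 + 3, 8 - 3, -8 + 1)
  = (6, 5, -7)

(6, 5, -7)


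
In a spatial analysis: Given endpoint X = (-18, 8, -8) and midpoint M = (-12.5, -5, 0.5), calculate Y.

Y = 2M - X
  = (2·(-12.5) - (-18), 2·(-5) - 8, 2·0.5 - (-8))
  = (-25 + 18, -10 - 8, 1 + 8)
  = (-7, -18, 9)

(-7, -18, 9)


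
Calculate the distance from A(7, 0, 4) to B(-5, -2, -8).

d = √[(x₂-x₁)² + (y₂-y₁)² + (z₂-z₁)²]
  = √[(-12)² + (-2)² + (-12)²]
  = √[144 + 4 + 144]
  = √292
  ≈ 17.09

17.09


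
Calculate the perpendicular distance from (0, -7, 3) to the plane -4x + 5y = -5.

distance = |a·x₀ + b·y₀ + c·z₀ - d| / √(a² + b² + c²)
  = |(-4)·0 + 5·(-7) + 0·3 - (-5)| / √((-4)² + 5² + 0²)
  = |0 - 35 + 0 + 5| / √(16 + 25 + 0)
  = |-30| / √41
  = 30 / 6.403
  ≈ 4.685

4.685


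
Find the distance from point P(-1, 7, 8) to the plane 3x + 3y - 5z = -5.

distance = |a·x₀ + b·y₀ + c·z₀ - d| / √(a² + b² + c²)
  = |3·(-1) + 3·7 + (-5)·8 - (-5)| / √(3² + 3² + (-5)²)
  = |-3 + 21 - 40 + 5| / √(9 + 9 + 25)
  = |-17| / √43
  = 17 / 6.557
  ≈ 2.592

2.592


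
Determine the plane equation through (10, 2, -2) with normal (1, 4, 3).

The plane through P with normal n = (a, b, c) satisfies n·(r - P) = 0,
i.e. ax + by + cz = a·x₀ + b·y₀ + c·z₀.
d = 1·10 + 4·2 + 3·(-2)
  = 10 + 8 - 6
  = 12
Equation: x + 4y + 3z = 12

x + 4y + 3z = 12


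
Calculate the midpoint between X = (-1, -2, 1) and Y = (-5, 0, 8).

M = ((x₁+x₂)/2, (y₁+y₂)/2, (z₁+z₂)/2)
  = ((-1 - 5)/2, (-2 + 0)/2, (1 + 8)/2)
  = (-6/2, -2/2, 9/2)
  = (-3, -1, 4.5)

(-3, -1, 4.5)


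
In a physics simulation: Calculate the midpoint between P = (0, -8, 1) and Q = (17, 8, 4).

M = ((x₁+x₂)/2, (y₁+y₂)/2, (z₁+z₂)/2)
  = ((0 + 17)/2, (-8 + 8)/2, (1 + 4)/2)
  = (17/2, 0/2, 5/2)
  = (8.5, 0, 2.5)

(8.5, 0, 2.5)


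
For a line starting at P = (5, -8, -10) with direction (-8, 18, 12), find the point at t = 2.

P(t) = P + t·d
  = (5 + (-8)·2, -8 + 18·2, -10 + 12·2)
  = (5 - 16, -8 + 36, -10 + 24)
  = (-11, 28, 14)

(-11, 28, 14)


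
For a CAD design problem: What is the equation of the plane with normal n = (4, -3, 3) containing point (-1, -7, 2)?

The plane through P with normal n = (a, b, c) satisfies n·(r - P) = 0,
i.e. ax + by + cz = a·x₀ + b·y₀ + c·z₀.
d = 4·(-1) + (-3)·(-7) + 3·2
  = -4 + 21 + 6
  = 23
Equation: 4x - 3y + 3z = 23

4x - 3y + 3z = 23


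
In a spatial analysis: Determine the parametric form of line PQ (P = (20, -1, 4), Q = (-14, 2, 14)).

Direction vector d = Q - P = (-14 - 20, 2 + 1, 14 - 4) = (-34, 3, 10)
Parametric form r = P + t·d:
x = 20 - 34t, y = -1 + 3t, z = 4 + 10t

x = 20 - 34t, y = -1 + 3t, z = 4 + 10t


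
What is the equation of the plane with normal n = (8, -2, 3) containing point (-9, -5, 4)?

The plane through P with normal n = (a, b, c) satisfies n·(r - P) = 0,
i.e. ax + by + cz = a·x₀ + b·y₀ + c·z₀.
d = 8·(-9) + (-2)·(-5) + 3·4
  = -72 + 10 + 12
  = -50
Equation: 8x - 2y + 3z = -50

8x - 2y + 3z = -50


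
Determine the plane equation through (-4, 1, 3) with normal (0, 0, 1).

The plane through P with normal n = (a, b, c) satisfies n·(r - P) = 0,
i.e. ax + by + cz = a·x₀ + b·y₀ + c·z₀.
d = 0·(-4) + 0·1 + 1·3
  = 0 + 0 + 3
  = 3
Equation: z = 3

z = 3


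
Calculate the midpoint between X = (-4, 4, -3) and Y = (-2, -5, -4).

M = ((x₁+x₂)/2, (y₁+y₂)/2, (z₁+z₂)/2)
  = ((-4 - 2)/2, (4 - 5)/2, (-3 - 4)/2)
  = (-6/2, -1/2, -7/2)
  = (-3, -0.5, -3.5)

(-3, -0.5, -3.5)


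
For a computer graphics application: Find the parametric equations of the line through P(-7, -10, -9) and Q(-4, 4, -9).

Direction vector d = Q - P = (-4 + 7, 4 + 10, -9 + 9) = (3, 14, 0)
Parametric form r = P + t·d:
x = -7 + 3t, y = -10 + 14t, z = -9

x = -7 + 3t, y = -10 + 14t, z = -9


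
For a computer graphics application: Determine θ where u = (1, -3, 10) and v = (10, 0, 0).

u·v = 1·10 + (-3)·0 + 10·0 = 10 + 0 + 0 = 10
|u| = √(1² + (-3)² + 10²) = √110 ≈ 10.49
|v| = √(10² + 0² + 0²) = √100 ≈ 10
cos θ = (u·v)/(|u||v|) = 10/(10.49·10) ≈ 0.09535
θ = arccos(0.09535) ≈ 84.53°

84.53°


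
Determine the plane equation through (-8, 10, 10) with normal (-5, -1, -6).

The plane through P with normal n = (a, b, c) satisfies n·(r - P) = 0,
i.e. ax + by + cz = a·x₀ + b·y₀ + c·z₀.
d = (-5)·(-8) + (-1)·10 + (-6)·10
  = 40 - 10 - 60
  = -30
Equation: -5x - y - 6z = -30

-5x - y - 6z = -30


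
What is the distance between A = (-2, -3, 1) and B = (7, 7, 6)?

d = √[(x₂-x₁)² + (y₂-y₁)² + (z₂-z₁)²]
  = √[9² + 10² + 5²]
  = √[81 + 100 + 25]
  = √206
  ≈ 14.35

14.35


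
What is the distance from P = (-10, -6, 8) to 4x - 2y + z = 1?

distance = |a·x₀ + b·y₀ + c·z₀ - d| / √(a² + b² + c²)
  = |4·(-10) + (-2)·(-6) + 1·8 - 1| / √(4² + (-2)² + 1²)
  = |-40 + 12 + 8 - 1| / √(16 + 4 + 1)
  = |-21| / √21
  = 21 / 4.583
  ≈ 4.583

4.583


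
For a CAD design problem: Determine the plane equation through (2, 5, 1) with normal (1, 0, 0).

The plane through P with normal n = (a, b, c) satisfies n·(r - P) = 0,
i.e. ax + by + cz = a·x₀ + b·y₀ + c·z₀.
d = 1·2 + 0·5 + 0·1
  = 2 + 0 + 0
  = 2
Equation: x = 2

x = 2


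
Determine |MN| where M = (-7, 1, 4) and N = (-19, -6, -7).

d = √[(x₂-x₁)² + (y₂-y₁)² + (z₂-z₁)²]
  = √[(-12)² + (-7)² + (-11)²]
  = √[144 + 49 + 121]
  = √314
  ≈ 17.72

17.72


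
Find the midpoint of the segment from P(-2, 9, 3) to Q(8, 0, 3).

M = ((x₁+x₂)/2, (y₁+y₂)/2, (z₁+z₂)/2)
  = ((-2 + 8)/2, (9 + 0)/2, (3 + 3)/2)
  = (6/2, 9/2, 6/2)
  = (3, 4.5, 3)

(3, 4.5, 3)


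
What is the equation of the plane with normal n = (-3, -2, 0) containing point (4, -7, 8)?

The plane through P with normal n = (a, b, c) satisfies n·(r - P) = 0,
i.e. ax + by + cz = a·x₀ + b·y₀ + c·z₀.
d = (-3)·4 + (-2)·(-7) + 0·8
  = -12 + 14 + 0
  = 2
Equation: -3x - 2y = 2

-3x - 2y = 2


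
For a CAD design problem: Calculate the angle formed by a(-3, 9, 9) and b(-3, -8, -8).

a·b = (-3)·(-3) + 9·(-8) + 9·(-8) = 9 - 72 - 72 = -135
|a| = √((-3)² + 9² + 9²) = √171 ≈ 13.08
|b| = √((-3)² + (-8)² + (-8)²) = √137 ≈ 11.7
cos θ = (a·b)/(|a||b|) = -135/(13.08·11.7) ≈ -0.882
θ = arccos(-0.882) ≈ 151.9°

151.9°


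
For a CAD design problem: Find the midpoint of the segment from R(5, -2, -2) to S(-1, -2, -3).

M = ((x₁+x₂)/2, (y₁+y₂)/2, (z₁+z₂)/2)
  = ((5 - 1)/2, (-2 - 2)/2, (-2 - 3)/2)
  = (4/2, -4/2, -5/2)
  = (2, -2, -2.5)

(2, -2, -2.5)


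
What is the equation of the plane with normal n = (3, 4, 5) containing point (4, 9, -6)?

The plane through P with normal n = (a, b, c) satisfies n·(r - P) = 0,
i.e. ax + by + cz = a·x₀ + b·y₀ + c·z₀.
d = 3·4 + 4·9 + 5·(-6)
  = 12 + 36 - 30
  = 18
Equation: 3x + 4y + 5z = 18

3x + 4y + 5z = 18


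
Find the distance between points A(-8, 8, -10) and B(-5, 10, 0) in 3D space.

d = √[(x₂-x₁)² + (y₂-y₁)² + (z₂-z₁)²]
  = √[3² + 2² + 10²]
  = √[9 + 4 + 100]
  = √113
  ≈ 10.63

10.63


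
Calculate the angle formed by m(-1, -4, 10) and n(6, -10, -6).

m·n = (-1)·6 + (-4)·(-10) + 10·(-6) = -6 + 40 - 60 = -26
|m| = √((-1)² + (-4)² + 10²) = √117 ≈ 10.82
|n| = √(6² + (-10)² + (-6)²) = √172 ≈ 13.11
cos θ = (m·n)/(|m||n|) = -26/(10.82·13.11) ≈ -0.1833
θ = arccos(-0.1833) ≈ 100.6°

100.6°


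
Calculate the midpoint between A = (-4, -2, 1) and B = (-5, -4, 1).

M = ((x₁+x₂)/2, (y₁+y₂)/2, (z₁+z₂)/2)
  = ((-4 - 5)/2, (-2 - 4)/2, (1 + 1)/2)
  = (-9/2, -6/2, 2/2)
  = (-4.5, -3, 1)

(-4.5, -3, 1)


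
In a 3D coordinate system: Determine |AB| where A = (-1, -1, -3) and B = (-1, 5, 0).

d = √[(x₂-x₁)² + (y₂-y₁)² + (z₂-z₁)²]
  = √[0² + 6² + 3²]
  = √[0 + 36 + 9]
  = √45
  ≈ 6.708

6.708


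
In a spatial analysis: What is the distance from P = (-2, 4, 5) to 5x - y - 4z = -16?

distance = |a·x₀ + b·y₀ + c·z₀ - d| / √(a² + b² + c²)
  = |5·(-2) + (-1)·4 + (-4)·5 - (-16)| / √(5² + (-1)² + (-4)²)
  = |-10 - 4 - 20 + 16| / √(25 + 1 + 16)
  = |-18| / √42
  = 18 / 6.481
  ≈ 2.777

2.777


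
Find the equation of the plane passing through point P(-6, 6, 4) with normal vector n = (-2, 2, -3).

The plane through P with normal n = (a, b, c) satisfies n·(r - P) = 0,
i.e. ax + by + cz = a·x₀ + b·y₀ + c·z₀.
d = (-2)·(-6) + 2·6 + (-3)·4
  = 12 + 12 - 12
  = 12
Equation: -2x + 2y - 3z = 12

-2x + 2y - 3z = 12


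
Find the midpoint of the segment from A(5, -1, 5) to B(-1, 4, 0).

M = ((x₁+x₂)/2, (y₁+y₂)/2, (z₁+z₂)/2)
  = ((5 - 1)/2, (-1 + 4)/2, (5 + 0)/2)
  = (4/2, 3/2, 5/2)
  = (2, 1.5, 2.5)

(2, 1.5, 2.5)


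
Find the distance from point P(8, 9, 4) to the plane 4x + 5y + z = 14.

distance = |a·x₀ + b·y₀ + c·z₀ - d| / √(a² + b² + c²)
  = |4·8 + 5·9 + 1·4 - 14| / √(4² + 5² + 1²)
  = |32 + 45 + 4 - 14| / √(16 + 25 + 1)
  = |67| / √42
  = 67 / 6.481
  ≈ 10.34

10.34


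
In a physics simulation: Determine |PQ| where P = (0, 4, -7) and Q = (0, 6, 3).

d = √[(x₂-x₁)² + (y₂-y₁)² + (z₂-z₁)²]
  = √[0² + 2² + 10²]
  = √[0 + 4 + 100]
  = √104
  ≈ 10.2

10.2


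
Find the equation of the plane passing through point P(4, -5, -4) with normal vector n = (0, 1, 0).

The plane through P with normal n = (a, b, c) satisfies n·(r - P) = 0,
i.e. ax + by + cz = a·x₀ + b·y₀ + c·z₀.
d = 0·4 + 1·(-5) + 0·(-4)
  = 0 - 5 + 0
  = -5
Equation: y = -5

y = -5


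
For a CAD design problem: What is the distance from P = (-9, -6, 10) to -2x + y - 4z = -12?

distance = |a·x₀ + b·y₀ + c·z₀ - d| / √(a² + b² + c²)
  = |(-2)·(-9) + 1·(-6) + (-4)·10 - (-12)| / √((-2)² + 1² + (-4)²)
  = |18 - 6 - 40 + 12| / √(4 + 1 + 16)
  = |-16| / √21
  = 16 / 4.583
  ≈ 3.491

3.491


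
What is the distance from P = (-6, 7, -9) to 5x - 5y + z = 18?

distance = |a·x₀ + b·y₀ + c·z₀ - d| / √(a² + b² + c²)
  = |5·(-6) + (-5)·7 + 1·(-9) - 18| / √(5² + (-5)² + 1²)
  = |-30 - 35 - 9 - 18| / √(25 + 25 + 1)
  = |-92| / √51
  = 92 / 7.141
  ≈ 12.88

12.88


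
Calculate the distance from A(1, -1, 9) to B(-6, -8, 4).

d = √[(x₂-x₁)² + (y₂-y₁)² + (z₂-z₁)²]
  = √[(-7)² + (-7)² + (-5)²]
  = √[49 + 49 + 25]
  = √123
  ≈ 11.09

11.09


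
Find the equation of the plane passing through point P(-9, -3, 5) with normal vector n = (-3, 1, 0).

The plane through P with normal n = (a, b, c) satisfies n·(r - P) = 0,
i.e. ax + by + cz = a·x₀ + b·y₀ + c·z₀.
d = (-3)·(-9) + 1·(-3) + 0·5
  = 27 - 3 + 0
  = 24
Equation: -3x + y = 24

-3x + y = 24


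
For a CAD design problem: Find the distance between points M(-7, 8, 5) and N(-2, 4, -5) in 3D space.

d = √[(x₂-x₁)² + (y₂-y₁)² + (z₂-z₁)²]
  = √[5² + (-4)² + (-10)²]
  = √[25 + 16 + 100]
  = √141
  ≈ 11.87

11.87


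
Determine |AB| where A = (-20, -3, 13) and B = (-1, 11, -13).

d = √[(x₂-x₁)² + (y₂-y₁)² + (z₂-z₁)²]
  = √[19² + 14² + (-26)²]
  = √[361 + 196 + 676]
  = √1233
  ≈ 35.11

35.11


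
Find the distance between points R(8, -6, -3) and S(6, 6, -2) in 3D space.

d = √[(x₂-x₁)² + (y₂-y₁)² + (z₂-z₁)²]
  = √[(-2)² + 12² + 1²]
  = √[4 + 144 + 1]
  = √149
  ≈ 12.21

12.21


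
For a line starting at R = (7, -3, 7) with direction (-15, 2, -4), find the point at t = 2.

P(t) = R + t·d
  = (7 + (-15)·2, -3 + 2·2, 7 + (-4)·2)
  = (7 - 30, -3 + 4, 7 - 8)
  = (-23, 1, -1)

(-23, 1, -1)


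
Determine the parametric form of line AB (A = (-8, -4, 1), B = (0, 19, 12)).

Direction vector d = B - A = (0 + 8, 19 + 4, 12 - 1) = (8, 23, 11)
Parametric form r = A + t·d:
x = -8 + 8t, y = -4 + 23t, z = 1 + 11t

x = -8 + 8t, y = -4 + 23t, z = 1 + 11t


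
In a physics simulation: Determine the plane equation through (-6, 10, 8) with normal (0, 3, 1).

The plane through P with normal n = (a, b, c) satisfies n·(r - P) = 0,
i.e. ax + by + cz = a·x₀ + b·y₀ + c·z₀.
d = 0·(-6) + 3·10 + 1·8
  = 0 + 30 + 8
  = 38
Equation: 3y + z = 38

3y + z = 38


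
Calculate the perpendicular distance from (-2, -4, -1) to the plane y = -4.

distance = |a·x₀ + b·y₀ + c·z₀ - d| / √(a² + b² + c²)
  = |0·(-2) + 1·(-4) + 0·(-1) - (-4)| / √(0² + 1² + 0²)
  = |0 - 4 + 0 + 4| / √(0 + 1 + 0)
  = |0| / √1
  = 0 / 1
  ≈ 0

0


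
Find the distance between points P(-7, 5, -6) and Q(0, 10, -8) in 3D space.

d = √[(x₂-x₁)² + (y₂-y₁)² + (z₂-z₁)²]
  = √[7² + 5² + (-2)²]
  = √[49 + 25 + 4]
  = √78
  ≈ 8.832

8.832


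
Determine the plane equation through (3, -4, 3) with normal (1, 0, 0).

The plane through P with normal n = (a, b, c) satisfies n·(r - P) = 0,
i.e. ax + by + cz = a·x₀ + b·y₀ + c·z₀.
d = 1·3 + 0·(-4) + 0·3
  = 3 + 0 + 0
  = 3
Equation: x = 3

x = 3


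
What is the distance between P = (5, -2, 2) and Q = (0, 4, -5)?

d = √[(x₂-x₁)² + (y₂-y₁)² + (z₂-z₁)²]
  = √[(-5)² + 6² + (-7)²]
  = √[25 + 36 + 49]
  = √110
  ≈ 10.49

10.49


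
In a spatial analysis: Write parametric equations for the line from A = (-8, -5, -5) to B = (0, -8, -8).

Direction vector d = B - A = (0 + 8, -8 + 5, -8 + 5) = (8, -3, -3)
Parametric form r = A + t·d:
x = -8 + 8t, y = -5 - 3t, z = -5 - 3t

x = -8 + 8t, y = -5 - 3t, z = -5 - 3t


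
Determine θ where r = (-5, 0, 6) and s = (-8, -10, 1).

r·s = (-5)·(-8) + 0·(-10) + 6·1 = 40 + 0 + 6 = 46
|r| = √((-5)² + 0² + 6²) = √61 ≈ 7.81
|s| = √((-8)² + (-10)² + 1²) = √165 ≈ 12.85
cos θ = (r·s)/(|r||s|) = 46/(7.81·12.85) ≈ 0.4585
θ = arccos(0.4585) ≈ 62.71°

62.71°


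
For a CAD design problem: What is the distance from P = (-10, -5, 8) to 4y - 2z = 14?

distance = |a·x₀ + b·y₀ + c·z₀ - d| / √(a² + b² + c²)
  = |0·(-10) + 4·(-5) + (-2)·8 - 14| / √(0² + 4² + (-2)²)
  = |0 - 20 - 16 - 14| / √(0 + 16 + 4)
  = |-50| / √20
  = 50 / 4.472
  ≈ 11.18

11.18


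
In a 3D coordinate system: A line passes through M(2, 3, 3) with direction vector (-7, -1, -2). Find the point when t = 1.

P(t) = M + t·d
  = (2 + (-7)·1, 3 + (-1)·1, 3 + (-2)·1)
  = (2 - 7, 3 - 1, 3 - 2)
  = (-5, 2, 1)

(-5, 2, 1)


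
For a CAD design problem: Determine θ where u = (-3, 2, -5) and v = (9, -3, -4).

u·v = (-3)·9 + 2·(-3) + (-5)·(-4) = -27 - 6 + 20 = -13
|u| = √((-3)² + 2² + (-5)²) = √38 ≈ 6.164
|v| = √(9² + (-3)² + (-4)²) = √106 ≈ 10.3
cos θ = (u·v)/(|u||v|) = -13/(6.164·10.3) ≈ -0.2048
θ = arccos(-0.2048) ≈ 101.8°

101.8°


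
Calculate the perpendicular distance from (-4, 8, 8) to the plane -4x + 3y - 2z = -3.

distance = |a·x₀ + b·y₀ + c·z₀ - d| / √(a² + b² + c²)
  = |(-4)·(-4) + 3·8 + (-2)·8 - (-3)| / √((-4)² + 3² + (-2)²)
  = |16 + 24 - 16 + 3| / √(16 + 9 + 4)
  = |27| / √29
  = 27 / 5.385
  ≈ 5.014

5.014


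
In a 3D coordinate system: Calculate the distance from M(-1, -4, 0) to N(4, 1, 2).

d = √[(x₂-x₁)² + (y₂-y₁)² + (z₂-z₁)²]
  = √[5² + 5² + 2²]
  = √[25 + 25 + 4]
  = √54
  ≈ 7.348

7.348


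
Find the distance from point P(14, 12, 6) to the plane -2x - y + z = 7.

distance = |a·x₀ + b·y₀ + c·z₀ - d| / √(a² + b² + c²)
  = |(-2)·14 + (-1)·12 + 1·6 - 7| / √((-2)² + (-1)² + 1²)
  = |-28 - 12 + 6 - 7| / √(4 + 1 + 1)
  = |-41| / √6
  = 41 / 2.449
  ≈ 16.74

16.74


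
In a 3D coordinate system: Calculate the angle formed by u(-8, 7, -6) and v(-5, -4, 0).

u·v = (-8)·(-5) + 7·(-4) + (-6)·0 = 40 - 28 + 0 = 12
|u| = √((-8)² + 7² + (-6)²) = √149 ≈ 12.21
|v| = √((-5)² + (-4)² + 0²) = √41 ≈ 6.403
cos θ = (u·v)/(|u||v|) = 12/(12.21·6.403) ≈ 0.1535
θ = arccos(0.1535) ≈ 81.17°

81.17°


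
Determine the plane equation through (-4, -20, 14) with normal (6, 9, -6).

The plane through P with normal n = (a, b, c) satisfies n·(r - P) = 0,
i.e. ax + by + cz = a·x₀ + b·y₀ + c·z₀.
d = 6·(-4) + 9·(-20) + (-6)·14
  = -24 - 180 - 84
  = -288
Equation: 6x + 9y - 6z = -288

6x + 9y - 6z = -288


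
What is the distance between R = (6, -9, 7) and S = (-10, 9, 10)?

d = √[(x₂-x₁)² + (y₂-y₁)² + (z₂-z₁)²]
  = √[(-16)² + 18² + 3²]
  = √[256 + 324 + 9]
  = √589
  ≈ 24.27

24.27


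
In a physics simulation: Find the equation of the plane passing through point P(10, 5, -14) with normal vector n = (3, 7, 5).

The plane through P with normal n = (a, b, c) satisfies n·(r - P) = 0,
i.e. ax + by + cz = a·x₀ + b·y₀ + c·z₀.
d = 3·10 + 7·5 + 5·(-14)
  = 30 + 35 - 70
  = -5
Equation: 3x + 7y + 5z = -5

3x + 7y + 5z = -5


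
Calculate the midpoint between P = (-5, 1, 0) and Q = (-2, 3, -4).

M = ((x₁+x₂)/2, (y₁+y₂)/2, (z₁+z₂)/2)
  = ((-5 - 2)/2, (1 + 3)/2, (0 - 4)/2)
  = (-7/2, 4/2, -4/2)
  = (-3.5, 2, -2)

(-3.5, 2, -2)


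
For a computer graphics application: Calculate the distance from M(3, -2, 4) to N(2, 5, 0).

d = √[(x₂-x₁)² + (y₂-y₁)² + (z₂-z₁)²]
  = √[(-1)² + 7² + (-4)²]
  = √[1 + 49 + 16]
  = √66
  ≈ 8.124

8.124


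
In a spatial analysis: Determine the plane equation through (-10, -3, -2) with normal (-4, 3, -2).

The plane through P with normal n = (a, b, c) satisfies n·(r - P) = 0,
i.e. ax + by + cz = a·x₀ + b·y₀ + c·z₀.
d = (-4)·(-10) + 3·(-3) + (-2)·(-2)
  = 40 - 9 + 4
  = 35
Equation: -4x + 3y - 2z = 35

-4x + 3y - 2z = 35


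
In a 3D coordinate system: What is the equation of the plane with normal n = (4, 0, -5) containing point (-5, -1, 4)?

The plane through P with normal n = (a, b, c) satisfies n·(r - P) = 0,
i.e. ax + by + cz = a·x₀ + b·y₀ + c·z₀.
d = 4·(-5) + 0·(-1) + (-5)·4
  = -20 + 0 - 20
  = -40
Equation: 4x - 5z = -40

4x - 5z = -40


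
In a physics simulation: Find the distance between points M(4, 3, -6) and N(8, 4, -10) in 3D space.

d = √[(x₂-x₁)² + (y₂-y₁)² + (z₂-z₁)²]
  = √[4² + 1² + (-4)²]
  = √[16 + 1 + 16]
  = √33
  ≈ 5.745

5.745


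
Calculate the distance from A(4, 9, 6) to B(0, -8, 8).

d = √[(x₂-x₁)² + (y₂-y₁)² + (z₂-z₁)²]
  = √[(-4)² + (-17)² + 2²]
  = √[16 + 289 + 4]
  = √309
  ≈ 17.58

17.58


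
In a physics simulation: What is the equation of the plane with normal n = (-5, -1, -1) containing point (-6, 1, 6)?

The plane through P with normal n = (a, b, c) satisfies n·(r - P) = 0,
i.e. ax + by + cz = a·x₀ + b·y₀ + c·z₀.
d = (-5)·(-6) + (-1)·1 + (-1)·6
  = 30 - 1 - 6
  = 23
Equation: -5x - y - z = 23

-5x - y - z = 23


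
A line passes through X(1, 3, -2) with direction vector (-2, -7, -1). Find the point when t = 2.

P(t) = X + t·d
  = (1 + (-2)·2, 3 + (-7)·2, -2 + (-1)·2)
  = (1 - 4, 3 - 14, -2 - 2)
  = (-3, -11, -4)

(-3, -11, -4)


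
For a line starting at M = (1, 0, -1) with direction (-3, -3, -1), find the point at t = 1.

P(t) = M + t·d
  = (1 + (-3)·1, 0 + (-3)·1, -1 + (-1)·1)
  = (1 - 3, 0 - 3, -1 - 1)
  = (-2, -3, -2)

(-2, -3, -2)


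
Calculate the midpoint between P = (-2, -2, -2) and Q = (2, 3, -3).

M = ((x₁+x₂)/2, (y₁+y₂)/2, (z₁+z₂)/2)
  = ((-2 + 2)/2, (-2 + 3)/2, (-2 - 3)/2)
  = (0/2, 1/2, -5/2)
  = (0, 0.5, -2.5)

(0, 0.5, -2.5)


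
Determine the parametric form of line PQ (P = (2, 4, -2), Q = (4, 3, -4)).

Direction vector d = Q - P = (4 - 2, 3 - 4, -4 + 2) = (2, -1, -2)
Parametric form r = P + t·d:
x = 2 + 2t, y = 4 - t, z = -2 - 2t

x = 2 + 2t, y = 4 - t, z = -2 - 2t


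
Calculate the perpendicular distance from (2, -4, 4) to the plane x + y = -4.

distance = |a·x₀ + b·y₀ + c·z₀ - d| / √(a² + b² + c²)
  = |1·2 + 1·(-4) + 0·4 - (-4)| / √(1² + 1² + 0²)
  = |2 - 4 + 0 + 4| / √(1 + 1 + 0)
  = |2| / √2
  = 2 / 1.414
  ≈ 1.414

1.414


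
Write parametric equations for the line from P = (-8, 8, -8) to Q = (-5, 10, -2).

Direction vector d = Q - P = (-5 + 8, 10 - 8, -2 + 8) = (3, 2, 6)
Parametric form r = P + t·d:
x = -8 + 3t, y = 8 + 2t, z = -8 + 6t

x = -8 + 3t, y = 8 + 2t, z = -8 + 6t


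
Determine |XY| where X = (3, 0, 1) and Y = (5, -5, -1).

d = √[(x₂-x₁)² + (y₂-y₁)² + (z₂-z₁)²]
  = √[2² + (-5)² + (-2)²]
  = √[4 + 25 + 4]
  = √33
  ≈ 5.745

5.745


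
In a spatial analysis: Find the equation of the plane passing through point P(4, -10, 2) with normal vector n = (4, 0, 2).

The plane through P with normal n = (a, b, c) satisfies n·(r - P) = 0,
i.e. ax + by + cz = a·x₀ + b·y₀ + c·z₀.
d = 4·4 + 0·(-10) + 2·2
  = 16 + 0 + 4
  = 20
Equation: 4x + 2z = 20

4x + 2z = 20


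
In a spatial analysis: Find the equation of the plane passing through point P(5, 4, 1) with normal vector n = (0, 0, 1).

The plane through P with normal n = (a, b, c) satisfies n·(r - P) = 0,
i.e. ax + by + cz = a·x₀ + b·y₀ + c·z₀.
d = 0·5 + 0·4 + 1·1
  = 0 + 0 + 1
  = 1
Equation: z = 1

z = 1


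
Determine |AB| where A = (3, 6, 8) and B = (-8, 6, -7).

d = √[(x₂-x₁)² + (y₂-y₁)² + (z₂-z₁)²]
  = √[(-11)² + 0² + (-15)²]
  = √[121 + 0 + 225]
  = √346
  ≈ 18.6

18.6


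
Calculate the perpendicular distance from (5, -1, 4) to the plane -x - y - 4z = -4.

distance = |a·x₀ + b·y₀ + c·z₀ - d| / √(a² + b² + c²)
  = |(-1)·5 + (-1)·(-1) + (-4)·4 - (-4)| / √((-1)² + (-1)² + (-4)²)
  = |-5 + 1 - 16 + 4| / √(1 + 1 + 16)
  = |-16| / √18
  = 16 / 4.243
  ≈ 3.771

3.771


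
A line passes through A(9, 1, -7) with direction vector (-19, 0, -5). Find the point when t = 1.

P(t) = A + t·d
  = (9 + (-19)·1, 1 + 0·1, -7 + (-5)·1)
  = (9 - 19, 1 + 0, -7 - 5)
  = (-10, 1, -12)

(-10, 1, -12)


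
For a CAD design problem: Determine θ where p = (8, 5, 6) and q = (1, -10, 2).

p·q = 8·1 + 5·(-10) + 6·2 = 8 - 50 + 12 = -30
|p| = √(8² + 5² + 6²) = √125 ≈ 11.18
|q| = √(1² + (-10)² + 2²) = √105 ≈ 10.25
cos θ = (p·q)/(|p||q|) = -30/(11.18·10.25) ≈ -0.2619
θ = arccos(-0.2619) ≈ 105.2°

105.2°


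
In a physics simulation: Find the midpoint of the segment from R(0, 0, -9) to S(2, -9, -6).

M = ((x₁+x₂)/2, (y₁+y₂)/2, (z₁+z₂)/2)
  = ((0 + 2)/2, (0 - 9)/2, (-9 - 6)/2)
  = (2/2, -9/2, -15/2)
  = (1, -4.5, -7.5)

(1, -4.5, -7.5)


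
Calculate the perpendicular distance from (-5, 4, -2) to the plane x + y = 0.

distance = |a·x₀ + b·y₀ + c·z₀ - d| / √(a² + b² + c²)
  = |1·(-5) + 1·4 + 0·(-2) - 0| / √(1² + 1² + 0²)
  = |-5 + 4 + 0 + 0| / √(1 + 1 + 0)
  = |-1| / √2
  = 1 / 1.414
  ≈ 0.7071

0.7071


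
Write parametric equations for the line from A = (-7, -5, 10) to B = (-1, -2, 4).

Direction vector d = B - A = (-1 + 7, -2 + 5, 4 - 10) = (6, 3, -6)
Parametric form r = A + t·d:
x = -7 + 6t, y = -5 + 3t, z = 10 - 6t

x = -7 + 6t, y = -5 + 3t, z = 10 - 6t


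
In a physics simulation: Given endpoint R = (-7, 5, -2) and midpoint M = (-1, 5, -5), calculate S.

S = 2M - R
  = (2·(-1) - (-7), 2·5 - 5, 2·(-5) - (-2))
  = (-2 + 7, 10 - 5, -10 + 2)
  = (5, 5, -8)

(5, 5, -8)


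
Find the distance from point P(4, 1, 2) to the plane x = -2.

distance = |a·x₀ + b·y₀ + c·z₀ - d| / √(a² + b² + c²)
  = |1·4 + 0·1 + 0·2 - (-2)| / √(1² + 0² + 0²)
  = |4 + 0 + 0 + 2| / √(1 + 0 + 0)
  = |6| / √1
  = 6 / 1
  ≈ 6

6


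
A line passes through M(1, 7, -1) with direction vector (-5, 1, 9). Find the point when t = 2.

P(t) = M + t·d
  = (1 + (-5)·2, 7 + 1·2, -1 + 9·2)
  = (1 - 10, 7 + 2, -1 + 18)
  = (-9, 9, 17)

(-9, 9, 17)


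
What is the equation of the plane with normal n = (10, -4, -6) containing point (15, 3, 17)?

The plane through P with normal n = (a, b, c) satisfies n·(r - P) = 0,
i.e. ax + by + cz = a·x₀ + b·y₀ + c·z₀.
d = 10·15 + (-4)·3 + (-6)·17
  = 150 - 12 - 102
  = 36
Equation: 10x - 4y - 6z = 36

10x - 4y - 6z = 36


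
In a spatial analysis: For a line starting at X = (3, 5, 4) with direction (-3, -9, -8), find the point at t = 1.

P(t) = X + t·d
  = (3 + (-3)·1, 5 + (-9)·1, 4 + (-8)·1)
  = (3 - 3, 5 - 9, 4 - 8)
  = (0, -4, -4)

(0, -4, -4)


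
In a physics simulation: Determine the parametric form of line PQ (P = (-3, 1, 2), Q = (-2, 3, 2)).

Direction vector d = Q - P = (-2 + 3, 3 - 1, 2 - 2) = (1, 2, 0)
Parametric form r = P + t·d:
x = -3 + t, y = 1 + 2t, z = 2

x = -3 + t, y = 1 + 2t, z = 2


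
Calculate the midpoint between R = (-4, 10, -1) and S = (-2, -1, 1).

M = ((x₁+x₂)/2, (y₁+y₂)/2, (z₁+z₂)/2)
  = ((-4 - 2)/2, (10 - 1)/2, (-1 + 1)/2)
  = (-6/2, 9/2, 0/2)
  = (-3, 4.5, 0)

(-3, 4.5, 0)


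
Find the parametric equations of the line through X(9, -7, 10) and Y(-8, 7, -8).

Direction vector d = Y - X = (-8 - 9, 7 + 7, -8 - 10) = (-17, 14, -18)
Parametric form r = X + t·d:
x = 9 - 17t, y = -7 + 14t, z = 10 - 18t

x = 9 - 17t, y = -7 + 14t, z = 10 - 18t


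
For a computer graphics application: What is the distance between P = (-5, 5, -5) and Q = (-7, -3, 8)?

d = √[(x₂-x₁)² + (y₂-y₁)² + (z₂-z₁)²]
  = √[(-2)² + (-8)² + 13²]
  = √[4 + 64 + 169]
  = √237
  ≈ 15.39

15.39


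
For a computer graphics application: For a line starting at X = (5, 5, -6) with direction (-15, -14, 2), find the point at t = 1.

P(t) = X + t·d
  = (5 + (-15)·1, 5 + (-14)·1, -6 + 2·1)
  = (5 - 15, 5 - 14, -6 + 2)
  = (-10, -9, -4)

(-10, -9, -4)


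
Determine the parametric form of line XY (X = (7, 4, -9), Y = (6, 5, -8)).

Direction vector d = Y - X = (6 - 7, 5 - 4, -8 + 9) = (-1, 1, 1)
Parametric form r = X + t·d:
x = 7 - t, y = 4 + t, z = -9 + t

x = 7 - t, y = 4 + t, z = -9 + t


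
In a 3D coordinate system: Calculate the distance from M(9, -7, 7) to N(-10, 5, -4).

d = √[(x₂-x₁)² + (y₂-y₁)² + (z₂-z₁)²]
  = √[(-19)² + 12² + (-11)²]
  = √[361 + 144 + 121]
  = √626
  ≈ 25.02

25.02


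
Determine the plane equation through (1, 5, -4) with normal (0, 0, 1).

The plane through P with normal n = (a, b, c) satisfies n·(r - P) = 0,
i.e. ax + by + cz = a·x₀ + b·y₀ + c·z₀.
d = 0·1 + 0·5 + 1·(-4)
  = 0 + 0 - 4
  = -4
Equation: z = -4

z = -4


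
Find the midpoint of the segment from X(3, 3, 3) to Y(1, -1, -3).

M = ((x₁+x₂)/2, (y₁+y₂)/2, (z₁+z₂)/2)
  = ((3 + 1)/2, (3 - 1)/2, (3 - 3)/2)
  = (4/2, 2/2, 0/2)
  = (2, 1, 0)

(2, 1, 0)


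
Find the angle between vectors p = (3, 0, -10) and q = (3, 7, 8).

p·q = 3·3 + 0·7 + (-10)·8 = 9 + 0 - 80 = -71
|p| = √(3² + 0² + (-10)²) = √109 ≈ 10.44
|q| = √(3² + 7² + 8²) = √122 ≈ 11.05
cos θ = (p·q)/(|p||q|) = -71/(10.44·11.05) ≈ -0.6157
θ = arccos(-0.6157) ≈ 128°

128°


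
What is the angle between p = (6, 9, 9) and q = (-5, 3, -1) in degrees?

p·q = 6·(-5) + 9·3 + 9·(-1) = -30 + 27 - 9 = -12
|p| = √(6² + 9² + 9²) = √198 ≈ 14.07
|q| = √((-5)² + 3² + (-1)²) = √35 ≈ 5.916
cos θ = (p·q)/(|p||q|) = -12/(14.07·5.916) ≈ -0.1441
θ = arccos(-0.1441) ≈ 98.29°

98.29°


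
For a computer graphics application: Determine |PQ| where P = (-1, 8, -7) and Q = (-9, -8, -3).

d = √[(x₂-x₁)² + (y₂-y₁)² + (z₂-z₁)²]
  = √[(-8)² + (-16)² + 4²]
  = √[64 + 256 + 16]
  = √336
  ≈ 18.33

18.33


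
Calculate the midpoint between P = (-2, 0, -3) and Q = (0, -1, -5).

M = ((x₁+x₂)/2, (y₁+y₂)/2, (z₁+z₂)/2)
  = ((-2 + 0)/2, (0 - 1)/2, (-3 - 5)/2)
  = (-2/2, -1/2, -8/2)
  = (-1, -0.5, -4)

(-1, -0.5, -4)


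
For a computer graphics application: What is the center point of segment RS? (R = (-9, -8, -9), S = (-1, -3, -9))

M = ((x₁+x₂)/2, (y₁+y₂)/2, (z₁+z₂)/2)
  = ((-9 - 1)/2, (-8 - 3)/2, (-9 - 9)/2)
  = (-10/2, -11/2, -18/2)
  = (-5, -5.5, -9)

(-5, -5.5, -9)


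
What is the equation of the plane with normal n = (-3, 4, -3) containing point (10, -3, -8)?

The plane through P with normal n = (a, b, c) satisfies n·(r - P) = 0,
i.e. ax + by + cz = a·x₀ + b·y₀ + c·z₀.
d = (-3)·10 + 4·(-3) + (-3)·(-8)
  = -30 - 12 + 24
  = -18
Equation: -3x + 4y - 3z = -18

-3x + 4y - 3z = -18


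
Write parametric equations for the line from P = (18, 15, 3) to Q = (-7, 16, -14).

Direction vector d = Q - P = (-7 - 18, 16 - 15, -14 - 3) = (-25, 1, -17)
Parametric form r = P + t·d:
x = 18 - 25t, y = 15 + t, z = 3 - 17t

x = 18 - 25t, y = 15 + t, z = 3 - 17t


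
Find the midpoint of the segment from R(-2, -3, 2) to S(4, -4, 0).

M = ((x₁+x₂)/2, (y₁+y₂)/2, (z₁+z₂)/2)
  = ((-2 + 4)/2, (-3 - 4)/2, (2 + 0)/2)
  = (2/2, -7/2, 2/2)
  = (1, -3.5, 1)

(1, -3.5, 1)


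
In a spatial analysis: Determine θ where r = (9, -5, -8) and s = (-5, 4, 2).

r·s = 9·(-5) + (-5)·4 + (-8)·2 = -45 - 20 - 16 = -81
|r| = √(9² + (-5)² + (-8)²) = √170 ≈ 13.04
|s| = √((-5)² + 4² + 2²) = √45 ≈ 6.708
cos θ = (r·s)/(|r||s|) = -81/(13.04·6.708) ≈ -0.9261
θ = arccos(-0.9261) ≈ 157.8°

157.8°


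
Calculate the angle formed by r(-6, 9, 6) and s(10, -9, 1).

r·s = (-6)·10 + 9·(-9) + 6·1 = -60 - 81 + 6 = -135
|r| = √((-6)² + 9² + 6²) = √153 ≈ 12.37
|s| = √(10² + (-9)² + 1²) = √182 ≈ 13.49
cos θ = (r·s)/(|r||s|) = -135/(12.37·13.49) ≈ -0.809
θ = arccos(-0.809) ≈ 144°

144°


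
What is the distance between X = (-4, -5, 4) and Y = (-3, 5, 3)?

d = √[(x₂-x₁)² + (y₂-y₁)² + (z₂-z₁)²]
  = √[1² + 10² + (-1)²]
  = √[1 + 100 + 1]
  = √102
  ≈ 10.1

10.1


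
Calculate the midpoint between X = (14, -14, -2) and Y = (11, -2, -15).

M = ((x₁+x₂)/2, (y₁+y₂)/2, (z₁+z₂)/2)
  = ((14 + 11)/2, (-14 - 2)/2, (-2 - 15)/2)
  = (25/2, -16/2, -17/2)
  = (12.5, -8, -8.5)

(12.5, -8, -8.5)


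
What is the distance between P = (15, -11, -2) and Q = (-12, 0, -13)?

d = √[(x₂-x₁)² + (y₂-y₁)² + (z₂-z₁)²]
  = √[(-27)² + 11² + (-11)²]
  = √[729 + 121 + 121]
  = √971
  ≈ 31.16

31.16
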